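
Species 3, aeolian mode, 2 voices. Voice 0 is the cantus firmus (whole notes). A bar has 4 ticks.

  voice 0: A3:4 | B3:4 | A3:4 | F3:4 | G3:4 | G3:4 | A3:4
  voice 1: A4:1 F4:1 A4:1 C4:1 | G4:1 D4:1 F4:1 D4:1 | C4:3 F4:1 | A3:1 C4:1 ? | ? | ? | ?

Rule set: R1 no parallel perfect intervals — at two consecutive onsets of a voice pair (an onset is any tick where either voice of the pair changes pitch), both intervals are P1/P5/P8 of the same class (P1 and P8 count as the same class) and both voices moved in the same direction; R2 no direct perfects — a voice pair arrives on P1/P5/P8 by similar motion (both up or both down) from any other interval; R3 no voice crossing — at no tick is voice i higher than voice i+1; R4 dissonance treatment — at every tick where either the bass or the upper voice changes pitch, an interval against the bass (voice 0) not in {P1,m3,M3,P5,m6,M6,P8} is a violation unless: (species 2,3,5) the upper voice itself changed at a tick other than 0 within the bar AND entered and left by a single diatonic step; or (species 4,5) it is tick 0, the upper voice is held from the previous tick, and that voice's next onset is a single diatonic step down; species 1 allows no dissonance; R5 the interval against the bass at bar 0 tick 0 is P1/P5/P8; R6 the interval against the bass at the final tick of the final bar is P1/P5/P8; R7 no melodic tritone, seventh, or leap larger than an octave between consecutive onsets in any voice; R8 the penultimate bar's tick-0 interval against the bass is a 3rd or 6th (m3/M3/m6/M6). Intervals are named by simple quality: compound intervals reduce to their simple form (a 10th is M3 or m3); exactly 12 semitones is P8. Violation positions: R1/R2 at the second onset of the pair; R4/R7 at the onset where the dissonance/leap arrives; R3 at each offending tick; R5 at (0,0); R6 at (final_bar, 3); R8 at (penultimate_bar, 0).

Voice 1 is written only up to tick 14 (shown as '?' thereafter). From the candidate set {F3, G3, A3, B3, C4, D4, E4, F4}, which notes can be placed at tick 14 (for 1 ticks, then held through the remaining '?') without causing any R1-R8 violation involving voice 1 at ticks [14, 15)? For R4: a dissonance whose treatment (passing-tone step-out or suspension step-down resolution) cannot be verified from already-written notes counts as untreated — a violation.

F3: legal
G3: violates R4
A3: legal
B3: violates R4
C4: legal
D4: legal
E4: violates R4
F4: legal

{A3, C4, D4, F3, F4}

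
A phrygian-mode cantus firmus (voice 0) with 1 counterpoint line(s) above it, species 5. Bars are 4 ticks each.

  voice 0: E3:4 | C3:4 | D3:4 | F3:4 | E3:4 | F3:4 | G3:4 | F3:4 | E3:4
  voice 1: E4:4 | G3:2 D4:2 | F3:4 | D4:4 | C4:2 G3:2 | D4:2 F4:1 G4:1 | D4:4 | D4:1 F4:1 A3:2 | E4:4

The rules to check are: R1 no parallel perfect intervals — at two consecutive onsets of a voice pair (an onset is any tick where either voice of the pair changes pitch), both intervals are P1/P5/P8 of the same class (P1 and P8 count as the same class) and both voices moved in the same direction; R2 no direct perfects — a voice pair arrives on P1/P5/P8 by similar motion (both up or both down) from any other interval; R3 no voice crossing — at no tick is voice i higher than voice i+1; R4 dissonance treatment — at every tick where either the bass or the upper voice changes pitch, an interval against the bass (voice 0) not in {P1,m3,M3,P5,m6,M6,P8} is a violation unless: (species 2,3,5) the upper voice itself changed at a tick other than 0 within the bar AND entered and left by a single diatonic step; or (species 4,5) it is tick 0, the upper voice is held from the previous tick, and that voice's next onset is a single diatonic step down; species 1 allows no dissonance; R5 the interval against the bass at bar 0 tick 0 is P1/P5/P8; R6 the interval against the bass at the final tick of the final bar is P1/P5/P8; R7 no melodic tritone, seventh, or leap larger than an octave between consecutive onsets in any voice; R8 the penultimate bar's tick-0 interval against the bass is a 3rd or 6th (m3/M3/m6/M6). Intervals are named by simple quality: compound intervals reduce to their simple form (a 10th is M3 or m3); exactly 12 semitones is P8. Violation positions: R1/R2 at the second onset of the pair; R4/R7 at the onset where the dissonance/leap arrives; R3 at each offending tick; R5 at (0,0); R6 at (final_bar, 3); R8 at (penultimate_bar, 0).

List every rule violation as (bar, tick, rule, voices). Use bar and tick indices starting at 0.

bar 0: v0=E3 v1=E4 downbeat P8
bar 1: v0=C3 v1=G3 downbeat P5
bar 2: v0=D3 v1=F3 downbeat m3
bar 3: v0=F3 v1=D4 downbeat M6
bar 4: v0=E3 v1=C4 downbeat m6
bar 5: v0=F3 v1=D4 downbeat M6
bar 6: v0=G3 v1=D4 downbeat P5
bar 7: v0=F3 v1=D4 downbeat M6
bar 8: v0=E3 v1=E4 downbeat P8
  -> R2 @ bar 1 tick 0 v(0, 1): E3/E4 P8 -> C3/G3 P5 similar
  -> R4 @ bar 1 tick 2 v(0, 1): C3/D4 M2 untreated
  -> R4 @ bar 5 tick 3 v(0, 1): F3/G4 M2 untreated

(1, 0, R2, (0, 1))
(1, 2, R4, (0, 1))
(5, 3, R4, (0, 1))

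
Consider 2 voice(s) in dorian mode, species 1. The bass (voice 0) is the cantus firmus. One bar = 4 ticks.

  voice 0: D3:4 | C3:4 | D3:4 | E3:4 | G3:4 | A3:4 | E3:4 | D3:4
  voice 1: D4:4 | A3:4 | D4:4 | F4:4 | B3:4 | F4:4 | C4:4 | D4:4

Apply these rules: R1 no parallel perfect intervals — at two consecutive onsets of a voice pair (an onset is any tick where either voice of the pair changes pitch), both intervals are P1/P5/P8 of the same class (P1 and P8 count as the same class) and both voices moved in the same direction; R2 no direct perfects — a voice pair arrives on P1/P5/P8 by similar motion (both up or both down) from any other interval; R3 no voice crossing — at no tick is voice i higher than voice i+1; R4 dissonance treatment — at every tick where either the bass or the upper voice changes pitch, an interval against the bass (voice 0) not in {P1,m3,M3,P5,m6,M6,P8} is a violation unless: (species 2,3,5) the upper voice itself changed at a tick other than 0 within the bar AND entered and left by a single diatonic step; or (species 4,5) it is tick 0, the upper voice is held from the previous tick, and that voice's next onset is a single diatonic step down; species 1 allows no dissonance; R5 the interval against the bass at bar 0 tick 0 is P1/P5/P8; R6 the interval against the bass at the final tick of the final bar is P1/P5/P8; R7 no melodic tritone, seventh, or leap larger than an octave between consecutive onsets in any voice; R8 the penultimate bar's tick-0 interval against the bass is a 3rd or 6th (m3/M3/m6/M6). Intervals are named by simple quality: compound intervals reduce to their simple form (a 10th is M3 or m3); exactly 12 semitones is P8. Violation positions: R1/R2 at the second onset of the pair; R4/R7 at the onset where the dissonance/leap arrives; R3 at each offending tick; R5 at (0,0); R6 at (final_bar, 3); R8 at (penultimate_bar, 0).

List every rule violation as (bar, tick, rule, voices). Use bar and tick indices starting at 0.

(2, 0, R2, (0, 1))
(3, 0, R4, (0, 1))
(4, 0, R7, (1,))
(5, 0, R7, (1,))

bar 0: v0=D3 v1=D4 downbeat P8
bar 1: v0=C3 v1=A3 downbeat M6
bar 2: v0=D3 v1=D4 downbeat P8
bar 3: v0=E3 v1=F4 downbeat m2
bar 4: v0=G3 v1=B3 downbeat M3
bar 5: v0=A3 v1=F4 downbeat m6
bar 6: v0=E3 v1=C4 downbeat m6
bar 7: v0=D3 v1=D4 downbeat P8
  -> R2 @ bar 2 tick 0 v(0, 1): C3/A3 M6 -> D3/D4 P8 similar
  -> R4 @ bar 3 tick 0 v(0, 1): E3/F4 m2 untreated
  -> R7 @ bar 4 tick 0 v(1,): F4->B3 leap 6st
  -> R7 @ bar 5 tick 0 v(1,): B3->F4 leap 6st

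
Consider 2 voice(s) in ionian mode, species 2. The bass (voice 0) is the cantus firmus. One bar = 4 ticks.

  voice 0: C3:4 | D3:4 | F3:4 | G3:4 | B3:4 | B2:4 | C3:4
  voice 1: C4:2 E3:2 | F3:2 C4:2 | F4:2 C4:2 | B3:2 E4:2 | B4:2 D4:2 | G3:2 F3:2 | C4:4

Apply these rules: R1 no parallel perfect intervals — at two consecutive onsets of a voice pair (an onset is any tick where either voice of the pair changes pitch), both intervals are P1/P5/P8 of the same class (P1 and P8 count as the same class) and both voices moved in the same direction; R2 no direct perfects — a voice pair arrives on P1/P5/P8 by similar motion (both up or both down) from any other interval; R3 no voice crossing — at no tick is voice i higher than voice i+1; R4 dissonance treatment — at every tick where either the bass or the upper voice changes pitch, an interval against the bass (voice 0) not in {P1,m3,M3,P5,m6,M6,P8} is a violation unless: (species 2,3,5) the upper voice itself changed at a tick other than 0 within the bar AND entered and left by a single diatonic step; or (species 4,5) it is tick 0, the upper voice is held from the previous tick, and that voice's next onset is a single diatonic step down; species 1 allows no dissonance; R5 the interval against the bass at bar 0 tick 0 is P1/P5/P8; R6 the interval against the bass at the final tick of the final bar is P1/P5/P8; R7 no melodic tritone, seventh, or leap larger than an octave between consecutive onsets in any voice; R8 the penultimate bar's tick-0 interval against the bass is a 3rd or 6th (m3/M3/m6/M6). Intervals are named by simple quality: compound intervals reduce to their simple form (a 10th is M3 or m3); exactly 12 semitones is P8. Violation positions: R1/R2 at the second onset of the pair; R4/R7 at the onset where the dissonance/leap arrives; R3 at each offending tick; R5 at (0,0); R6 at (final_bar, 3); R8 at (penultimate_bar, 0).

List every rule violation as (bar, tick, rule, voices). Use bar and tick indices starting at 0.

bar 0: v0=C3 v1=C4 downbeat P8
bar 1: v0=D3 v1=F3 downbeat m3
bar 2: v0=F3 v1=F4 downbeat P8
bar 3: v0=G3 v1=B3 downbeat M3
bar 4: v0=B3 v1=B4 downbeat P8
bar 5: v0=B2 v1=G3 downbeat m6
bar 6: v0=C3 v1=C4 downbeat P8
  -> R4 @ bar 1 tick 2 v(0, 1): D3/C4 m7 untreated
  -> R2 @ bar 2 tick 0 v(0, 1): D3/C4 m7 -> F3/F4 P8 similar
  -> R2 @ bar 4 tick 0 v(0, 1): G3/E4 M6 -> B3/B4 P8 similar
  -> R4 @ bar 5 tick 2 v(0, 1): B2/F3 TT untreated
  -> R2 @ bar 6 tick 0 v(0, 1): B2/F3 TT -> C3/C4 P8 similar

(1, 2, R4, (0, 1))
(2, 0, R2, (0, 1))
(4, 0, R2, (0, 1))
(5, 2, R4, (0, 1))
(6, 0, R2, (0, 1))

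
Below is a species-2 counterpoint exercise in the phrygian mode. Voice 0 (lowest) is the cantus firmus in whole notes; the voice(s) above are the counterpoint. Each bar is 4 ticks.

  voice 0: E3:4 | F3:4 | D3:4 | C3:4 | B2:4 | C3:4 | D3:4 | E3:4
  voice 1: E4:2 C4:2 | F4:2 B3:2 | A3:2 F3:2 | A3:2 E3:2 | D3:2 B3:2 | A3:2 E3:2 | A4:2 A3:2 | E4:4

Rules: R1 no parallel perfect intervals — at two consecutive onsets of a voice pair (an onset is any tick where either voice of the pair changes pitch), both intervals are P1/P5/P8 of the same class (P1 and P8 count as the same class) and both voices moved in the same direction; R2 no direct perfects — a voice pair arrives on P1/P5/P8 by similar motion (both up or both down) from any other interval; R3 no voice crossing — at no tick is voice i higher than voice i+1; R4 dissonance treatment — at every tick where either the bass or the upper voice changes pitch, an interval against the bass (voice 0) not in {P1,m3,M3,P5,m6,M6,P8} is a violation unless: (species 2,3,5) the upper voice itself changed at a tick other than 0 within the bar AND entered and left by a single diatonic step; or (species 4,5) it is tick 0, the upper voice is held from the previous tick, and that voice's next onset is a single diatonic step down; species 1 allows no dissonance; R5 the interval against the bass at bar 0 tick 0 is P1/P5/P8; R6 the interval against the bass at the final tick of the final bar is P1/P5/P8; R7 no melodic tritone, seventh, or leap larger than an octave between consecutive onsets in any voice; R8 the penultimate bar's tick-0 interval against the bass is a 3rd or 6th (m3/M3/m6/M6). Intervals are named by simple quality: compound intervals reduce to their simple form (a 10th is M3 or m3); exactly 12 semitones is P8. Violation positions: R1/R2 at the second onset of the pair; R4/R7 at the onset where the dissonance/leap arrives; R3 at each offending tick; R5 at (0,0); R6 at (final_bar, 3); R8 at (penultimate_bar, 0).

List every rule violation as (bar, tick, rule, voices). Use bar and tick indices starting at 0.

bar 0: v0=E3 v1=E4 downbeat P8
bar 1: v0=F3 v1=F4 downbeat P8
bar 2: v0=D3 v1=A3 downbeat P5
bar 3: v0=C3 v1=A3 downbeat M6
bar 4: v0=B2 v1=D3 downbeat m3
bar 5: v0=C3 v1=A3 downbeat M6
bar 6: v0=D3 v1=A4 downbeat P5
bar 7: v0=E3 v1=E4 downbeat P8
  -> R2 @ bar 1 tick 0 v(0, 1): E3/C4 m6 -> F3/F4 P8 similar
  -> R4 @ bar 1 tick 2 v(0, 1): F3/B3 TT untreated
  -> R7 @ bar 1 tick 2 v(1,): F4->B3 leap 6st
  -> R2 @ bar 2 tick 0 v(0, 1): F3/B3 TT -> D3/A3 P5 similar
  -> R2 @ bar 6 tick 0 v(0, 1): C3/E3 M3 -> D3/A4 P5 similar
  -> R7 @ bar 6 tick 0 v(1,): E3->A4 leap 17st
  -> R8 @ bar 6 tick 0 v(0, 1): penult P5 not 3rd/6th
  -> R2 @ bar 7 tick 0 v(0, 1): D3/A3 P5 -> E3/E4 P8 similar

(1, 0, R2, (0, 1))
(1, 2, R4, (0, 1))
(1, 2, R7, (1,))
(2, 0, R2, (0, 1))
(6, 0, R2, (0, 1))
(6, 0, R7, (1,))
(6, 0, R8, (0, 1))
(7, 0, R2, (0, 1))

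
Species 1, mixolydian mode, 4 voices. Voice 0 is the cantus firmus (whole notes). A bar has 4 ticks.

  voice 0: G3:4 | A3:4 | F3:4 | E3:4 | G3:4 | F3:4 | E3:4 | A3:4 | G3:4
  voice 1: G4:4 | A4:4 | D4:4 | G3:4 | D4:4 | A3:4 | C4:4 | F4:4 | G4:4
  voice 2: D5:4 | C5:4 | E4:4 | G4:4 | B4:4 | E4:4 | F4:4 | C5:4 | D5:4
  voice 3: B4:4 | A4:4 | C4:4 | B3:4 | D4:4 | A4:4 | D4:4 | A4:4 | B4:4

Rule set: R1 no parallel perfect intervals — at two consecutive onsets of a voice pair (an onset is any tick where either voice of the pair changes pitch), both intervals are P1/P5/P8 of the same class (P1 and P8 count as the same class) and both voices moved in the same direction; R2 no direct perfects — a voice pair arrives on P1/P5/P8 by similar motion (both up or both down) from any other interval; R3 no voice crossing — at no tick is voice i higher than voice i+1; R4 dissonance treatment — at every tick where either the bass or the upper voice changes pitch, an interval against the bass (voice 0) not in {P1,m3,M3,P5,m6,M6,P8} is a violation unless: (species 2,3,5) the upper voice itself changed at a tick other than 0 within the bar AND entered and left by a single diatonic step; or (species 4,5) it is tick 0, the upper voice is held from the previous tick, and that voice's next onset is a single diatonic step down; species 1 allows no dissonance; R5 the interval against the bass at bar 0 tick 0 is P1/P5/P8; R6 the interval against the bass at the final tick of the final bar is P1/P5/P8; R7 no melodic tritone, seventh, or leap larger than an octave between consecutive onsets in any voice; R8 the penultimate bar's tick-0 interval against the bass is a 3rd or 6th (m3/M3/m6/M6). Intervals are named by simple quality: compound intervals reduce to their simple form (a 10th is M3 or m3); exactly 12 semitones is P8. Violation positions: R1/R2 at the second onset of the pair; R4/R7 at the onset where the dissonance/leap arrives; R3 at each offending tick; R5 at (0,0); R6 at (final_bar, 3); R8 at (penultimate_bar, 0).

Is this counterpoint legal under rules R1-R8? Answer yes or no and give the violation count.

bar 0: v0=G3 v1=G4 v2=D5 v3=B4 (M3)
bar 1: v0=A3 v1=A4 v2=C5 v3=A4 (P8)
bar 2: v0=F3 v1=D4 v2=E4 v3=C4 (P5)
bar 3: v0=E3 v1=G3 v2=G4 v3=B3 (P5)
bar 4: v0=G3 v1=D4 v2=B4 v3=D4 (P5)
bar 5: v0=F3 v1=A3 v2=E4 v3=A4 (M3)
bar 6: v0=E3 v1=C4 v2=F4 v3=D4 (m7)
bar 7: v0=A3 v1=F4 v2=C5 v3=A4 (P8)
bar 8: v0=G3 v1=G4 v2=D5 v3=B4 (M3)
  R3 @ bar0.0: D5 above B4
  R5 @ bar0.0: opens on M3
  R3 @ bar0.1: D5 above B4
  R3 @ bar0.2: D5 above B4
  R3 @ bar0.3: D5 above B4
  R1 @ bar1.0: G3/G4 P8 -> A3/A4 P8 similar
  R3 @ bar1.0: C5 above A4
  R3 @ bar1.1: C5 above A4
  R3 @ bar1.2: C5 above A4
  R3 @ bar1.3: C5 above A4
  R2 @ bar2.0: A3/A4 P8 -> F3/C4 P5 similar
  R3 @ bar2.0: E4 above C4
  R4 @ bar2.0: F3/E4 M7 untreated
  R3 @ bar2.1: E4 above C4
  R3 @ bar2.2: E4 above C4
  R3 @ bar2.3: E4 above C4
  R1 @ bar3.0: F3/C4 P5 -> E3/B3 P5 similar
  R3 @ bar3.0: G4 above B3
  R3 @ bar3.1: G4 above B3
  R3 @ bar3.2: G4 above B3
  R3 @ bar3.3: G4 above B3
  R1 @ bar4.0: E3/B3 P5 -> G3/D4 P5 similar
  R2 @ bar4.0: E3/G3 m3 -> G3/D4 P5 similar
  R2 @ bar4.0: G3/B3 M3 -> D4/D4 P1 similar
  R3 @ bar4.0: B4 above D4
  R3 @ bar4.1: B4 above D4
  R3 @ bar4.2: B4 above D4
  R3 @ bar4.3: B4 above D4
  R2 @ bar5.0: D4/B4 M6 -> A3/E4 P5 similar
  R4 @ bar5.0: F3/E4 M7 untreated
  R3 @ bar6.0: F4 above D4
  R4 @ bar6.0: E3/F4 m2 untreated
  R4 @ bar6.0: E3/D4 m7 untreated
  R3 @ bar6.1: F4 above D4
  R3 @ bar6.2: F4 above D4
  R3 @ bar6.3: F4 above D4
  R2 @ bar7.0: E3/D4 m7 -> A3/A4 P8 similar
  R2 @ bar7.0: C4/F4 P4 -> F4/C5 P5 similar
  R3 @ bar7.0: C5 above A4
  R8 @ bar7.0: penult P8 not 3rd/6th
  R3 @ bar7.1: C5 above A4
  R3 @ bar7.2: C5 above A4
  R3 @ bar7.3: C5 above A4
  R1 @ bar8.0: F4/C5 P5 -> G4/D5 P5 similar
  R3 @ bar8.0: D5 above B4
  R3 @ bar8.1: D5 above B4
  R3 @ bar8.2: D5 above B4
  R3 @ bar8.3: D5 above B4
  R6 @ bar8.3: closes on M3

No (49 violations)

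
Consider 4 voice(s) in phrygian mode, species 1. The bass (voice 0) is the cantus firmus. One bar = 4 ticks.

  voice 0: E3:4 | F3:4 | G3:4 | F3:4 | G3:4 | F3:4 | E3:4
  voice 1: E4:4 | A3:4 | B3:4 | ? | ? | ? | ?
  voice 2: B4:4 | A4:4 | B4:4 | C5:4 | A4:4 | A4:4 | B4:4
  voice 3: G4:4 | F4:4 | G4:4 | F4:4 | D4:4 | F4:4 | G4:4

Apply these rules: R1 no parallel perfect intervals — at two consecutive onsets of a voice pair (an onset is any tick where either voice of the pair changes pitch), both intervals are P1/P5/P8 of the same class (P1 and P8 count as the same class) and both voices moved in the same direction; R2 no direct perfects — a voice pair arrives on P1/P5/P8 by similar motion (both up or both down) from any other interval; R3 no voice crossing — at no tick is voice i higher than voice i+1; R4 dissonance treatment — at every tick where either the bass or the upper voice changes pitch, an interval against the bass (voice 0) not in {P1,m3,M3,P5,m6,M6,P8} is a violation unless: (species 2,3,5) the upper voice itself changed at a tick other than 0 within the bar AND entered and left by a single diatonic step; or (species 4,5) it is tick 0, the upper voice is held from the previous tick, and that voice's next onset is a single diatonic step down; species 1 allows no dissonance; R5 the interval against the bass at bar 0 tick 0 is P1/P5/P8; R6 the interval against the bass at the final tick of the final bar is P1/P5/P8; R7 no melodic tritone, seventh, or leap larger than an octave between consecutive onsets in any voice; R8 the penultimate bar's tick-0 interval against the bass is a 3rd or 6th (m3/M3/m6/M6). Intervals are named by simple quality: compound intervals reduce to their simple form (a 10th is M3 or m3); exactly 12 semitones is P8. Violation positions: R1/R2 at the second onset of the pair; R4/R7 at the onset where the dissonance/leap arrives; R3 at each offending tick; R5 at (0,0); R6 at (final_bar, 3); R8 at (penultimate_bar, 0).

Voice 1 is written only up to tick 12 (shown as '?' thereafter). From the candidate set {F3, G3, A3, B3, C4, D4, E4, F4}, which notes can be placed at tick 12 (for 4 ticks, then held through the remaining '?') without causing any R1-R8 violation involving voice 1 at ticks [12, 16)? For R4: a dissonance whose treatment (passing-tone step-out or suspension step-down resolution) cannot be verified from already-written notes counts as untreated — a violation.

{A3, D4}

F3: violates R2,R7
G3: violates R4
A3: legal
B3: violates R4
C4: violates R1
D4: legal
E4: violates R4
F4: violates R2,R7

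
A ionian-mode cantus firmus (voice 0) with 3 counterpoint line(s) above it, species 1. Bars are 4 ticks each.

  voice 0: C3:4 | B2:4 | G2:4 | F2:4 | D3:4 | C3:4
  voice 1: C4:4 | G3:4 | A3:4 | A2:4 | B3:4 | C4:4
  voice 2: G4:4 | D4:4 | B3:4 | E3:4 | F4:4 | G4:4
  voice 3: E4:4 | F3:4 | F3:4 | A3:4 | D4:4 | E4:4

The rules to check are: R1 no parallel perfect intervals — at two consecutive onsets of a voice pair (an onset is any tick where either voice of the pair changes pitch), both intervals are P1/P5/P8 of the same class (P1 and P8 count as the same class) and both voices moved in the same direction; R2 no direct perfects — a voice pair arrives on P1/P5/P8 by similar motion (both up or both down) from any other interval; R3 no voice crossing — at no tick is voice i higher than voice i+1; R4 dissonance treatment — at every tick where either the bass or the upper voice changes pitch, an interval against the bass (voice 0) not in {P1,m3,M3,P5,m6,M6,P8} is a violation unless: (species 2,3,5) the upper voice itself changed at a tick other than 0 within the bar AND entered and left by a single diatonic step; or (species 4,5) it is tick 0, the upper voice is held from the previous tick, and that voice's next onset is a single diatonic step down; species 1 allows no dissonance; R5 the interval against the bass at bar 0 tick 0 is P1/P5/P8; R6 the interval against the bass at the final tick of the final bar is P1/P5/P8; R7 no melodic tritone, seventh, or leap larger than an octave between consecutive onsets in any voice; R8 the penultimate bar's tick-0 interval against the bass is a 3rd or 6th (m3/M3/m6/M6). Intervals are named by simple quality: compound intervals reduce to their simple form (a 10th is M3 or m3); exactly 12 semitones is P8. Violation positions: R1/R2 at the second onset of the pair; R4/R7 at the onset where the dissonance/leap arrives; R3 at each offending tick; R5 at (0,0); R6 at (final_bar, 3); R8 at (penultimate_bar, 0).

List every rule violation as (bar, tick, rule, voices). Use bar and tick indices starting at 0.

(0, 0, R3, (2, 3))
(0, 0, R5, (0, 3))
(0, 1, R3, (2, 3))
(0, 2, R3, (2, 3))
(0, 3, R3, (2, 3))
(1, 0, R1, (1, 2))
(1, 0, R3, (2, 3))
(1, 0, R4, (0, 3))
(1, 0, R7, (3,))
(1, 1, R3, (2, 3))
(1, 2, R3, (2, 3))
(1, 3, R3, (2, 3))
(2, 0, R3, (2, 3))
(2, 0, R4, (0, 1))
(2, 0, R4, (0, 3))
(2, 1, R3, (2, 3))
(2, 2, R3, (2, 3))
(2, 3, R3, (2, 3))
(3, 0, R2, (1, 2))
(3, 0, R4, (0, 2))
(4, 0, R2, (0, 3))
(4, 0, R3, (2, 3))
(4, 0, R7, (1,))
(4, 0, R7, (2,))
(4, 0, R8, (0, 3))
(4, 1, R3, (2, 3))
(4, 2, R3, (2, 3))
(4, 3, R3, (2, 3))
(5, 0, R2, (1, 2))
(5, 0, R3, (2, 3))
(5, 1, R3, (2, 3))
(5, 2, R3, (2, 3))
(5, 3, R3, (2, 3))
(5, 3, R6, (0, 3))

bar 0: v0=C3 v1=C4 v2=G4 v3=E4 downbeat M3
bar 1: v0=B2 v1=G3 v2=D4 v3=F3 downbeat TT
bar 2: v0=G2 v1=A3 v2=B3 v3=F3 downbeat m7
bar 3: v0=F2 v1=A2 v2=E3 v3=A3 downbeat M3
bar 4: v0=D3 v1=B3 v2=F4 v3=D4 downbeat P8
bar 5: v0=C3 v1=C4 v2=G4 v3=E4 downbeat M3
  -> R3 @ bar 0 tick 0 v(2, 3): G4 above E4
  -> R5 @ bar 0 tick 0 v(0, 3): opens on M3
  -> R3 @ bar 0 tick 1 v(2, 3): G4 above E4
  -> R3 @ bar 0 tick 2 v(2, 3): G4 above E4
  -> R3 @ bar 0 tick 3 v(2, 3): G4 above E4
  -> R1 @ bar 1 tick 0 v(1, 2): C4/G4 P5 -> G3/D4 P5 similar
  -> R3 @ bar 1 tick 0 v(2, 3): D4 above F3
  -> R4 @ bar 1 tick 0 v(0, 3): B2/F3 TT untreated
  -> R7 @ bar 1 tick 0 v(3,): E4->F3 leap 11st
  -> R3 @ bar 1 tick 1 v(2, 3): D4 above F3
  -> R3 @ bar 1 tick 2 v(2, 3): D4 above F3
  -> R3 @ bar 1 tick 3 v(2, 3): D4 above F3
  -> R3 @ bar 2 tick 0 v(2, 3): B3 above F3
  -> R4 @ bar 2 tick 0 v(0, 1): G2/A3 M2 untreated
  -> R4 @ bar 2 tick 0 v(0, 3): G2/F3 m7 untreated
  -> R3 @ bar 2 tick 1 v(2, 3): B3 above F3
  -> R3 @ bar 2 tick 2 v(2, 3): B3 above F3
  -> R3 @ bar 2 tick 3 v(2, 3): B3 above F3
  -> R2 @ bar 3 tick 0 v(1, 2): A3/B3 M2 -> A2/E3 P5 similar
  -> R4 @ bar 3 tick 0 v(0, 2): F2/E3 M7 untreated
  -> R2 @ bar 4 tick 0 v(0, 3): F2/A3 M3 -> D3/D4 P8 similar
  -> R3 @ bar 4 tick 0 v(2, 3): F4 above D4
  -> R7 @ bar 4 tick 0 v(1,): A2->B3 leap 14st
  -> R7 @ bar 4 tick 0 v(2,): E3->F4 leap 13st
  -> R8 @ bar 4 tick 0 v(0, 3): penult P8 not 3rd/6th
  -> R3 @ bar 4 tick 1 v(2, 3): F4 above D4
  -> R3 @ bar 4 tick 2 v(2, 3): F4 above D4
  -> R3 @ bar 4 tick 3 v(2, 3): F4 above D4
  -> R2 @ bar 5 tick 0 v(1, 2): B3/F4 TT -> C4/G4 P5 similar
  -> R3 @ bar 5 tick 0 v(2, 3): G4 above E4
  -> R3 @ bar 5 tick 1 v(2, 3): G4 above E4
  -> R3 @ bar 5 tick 2 v(2, 3): G4 above E4
  -> R3 @ bar 5 tick 3 v(2, 3): G4 above E4
  -> R6 @ bar 5 tick 3 v(0, 3): closes on M3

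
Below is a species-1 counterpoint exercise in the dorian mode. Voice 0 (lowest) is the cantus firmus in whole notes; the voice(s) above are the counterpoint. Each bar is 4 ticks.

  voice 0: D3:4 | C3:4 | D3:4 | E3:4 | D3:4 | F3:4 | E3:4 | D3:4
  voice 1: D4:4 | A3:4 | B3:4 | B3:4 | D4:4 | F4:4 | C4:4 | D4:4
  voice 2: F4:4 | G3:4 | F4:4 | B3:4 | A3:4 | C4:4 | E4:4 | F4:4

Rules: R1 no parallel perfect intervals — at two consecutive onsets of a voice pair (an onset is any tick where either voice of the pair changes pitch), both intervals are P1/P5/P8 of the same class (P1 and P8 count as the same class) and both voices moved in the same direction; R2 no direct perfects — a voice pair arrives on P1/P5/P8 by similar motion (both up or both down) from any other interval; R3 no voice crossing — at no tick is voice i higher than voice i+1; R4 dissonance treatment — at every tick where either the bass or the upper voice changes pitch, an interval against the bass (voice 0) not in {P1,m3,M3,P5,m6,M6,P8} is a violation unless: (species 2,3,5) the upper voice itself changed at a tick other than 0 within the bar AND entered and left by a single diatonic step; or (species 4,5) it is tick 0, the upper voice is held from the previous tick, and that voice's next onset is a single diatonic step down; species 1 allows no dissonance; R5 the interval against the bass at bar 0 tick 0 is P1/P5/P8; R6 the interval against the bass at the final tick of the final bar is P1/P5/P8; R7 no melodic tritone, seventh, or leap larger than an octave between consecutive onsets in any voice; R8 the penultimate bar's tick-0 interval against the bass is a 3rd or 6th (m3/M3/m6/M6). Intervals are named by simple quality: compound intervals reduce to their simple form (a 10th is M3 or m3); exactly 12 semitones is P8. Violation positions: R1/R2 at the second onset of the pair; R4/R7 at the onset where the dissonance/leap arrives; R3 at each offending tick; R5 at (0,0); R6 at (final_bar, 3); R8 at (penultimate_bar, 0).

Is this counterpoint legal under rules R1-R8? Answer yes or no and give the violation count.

bar 0: v0=D3 v1=D4 v2=F4 (m3)
bar 1: v0=C3 v1=A3 v2=G3 (P5)
bar 2: v0=D3 v1=B3 v2=F4 (m3)
bar 3: v0=E3 v1=B3 v2=B3 (P5)
bar 4: v0=D3 v1=D4 v2=A3 (P5)
bar 5: v0=F3 v1=F4 v2=C4 (P5)
bar 6: v0=E3 v1=C4 v2=E4 (P8)
bar 7: v0=D3 v1=D4 v2=F4 (m3)
  R5 @ bar0.0: opens on m3
  R2 @ bar1.0: D3/F4 m3 -> C3/G3 P5 similar
  R3 @ bar1.0: A3 above G3
  R7 @ bar1.0: F4->G3 leap 10st
  R3 @ bar1.1: A3 above G3
  R3 @ bar1.2: A3 above G3
  R3 @ bar1.3: A3 above G3
  R7 @ bar2.0: G3->F4 leap 10st
  R7 @ bar3.0: F4->B3 leap 6st
  R1 @ bar4.0: E3/B3 P5 -> D3/A3 P5 similar
  R3 @ bar4.0: D4 above A3
  R3 @ bar4.1: D4 above A3
  R3 @ bar4.2: D4 above A3
  R3 @ bar4.3: D4 above A3
  R1 @ bar5.0: D3/D4 P8 -> F3/F4 P8 similar
  R1 @ bar5.0: D3/A3 P5 -> F3/C4 P5 similar
  R3 @ bar5.0: F4 above C4
  R3 @ bar5.1: F4 above C4
  R3 @ bar5.2: F4 above C4
  R3 @ bar5.3: F4 above C4
  R8 @ bar6.0: penult P8 not 3rd/6th
  R6 @ bar7.3: closes on m3

No (22 violations)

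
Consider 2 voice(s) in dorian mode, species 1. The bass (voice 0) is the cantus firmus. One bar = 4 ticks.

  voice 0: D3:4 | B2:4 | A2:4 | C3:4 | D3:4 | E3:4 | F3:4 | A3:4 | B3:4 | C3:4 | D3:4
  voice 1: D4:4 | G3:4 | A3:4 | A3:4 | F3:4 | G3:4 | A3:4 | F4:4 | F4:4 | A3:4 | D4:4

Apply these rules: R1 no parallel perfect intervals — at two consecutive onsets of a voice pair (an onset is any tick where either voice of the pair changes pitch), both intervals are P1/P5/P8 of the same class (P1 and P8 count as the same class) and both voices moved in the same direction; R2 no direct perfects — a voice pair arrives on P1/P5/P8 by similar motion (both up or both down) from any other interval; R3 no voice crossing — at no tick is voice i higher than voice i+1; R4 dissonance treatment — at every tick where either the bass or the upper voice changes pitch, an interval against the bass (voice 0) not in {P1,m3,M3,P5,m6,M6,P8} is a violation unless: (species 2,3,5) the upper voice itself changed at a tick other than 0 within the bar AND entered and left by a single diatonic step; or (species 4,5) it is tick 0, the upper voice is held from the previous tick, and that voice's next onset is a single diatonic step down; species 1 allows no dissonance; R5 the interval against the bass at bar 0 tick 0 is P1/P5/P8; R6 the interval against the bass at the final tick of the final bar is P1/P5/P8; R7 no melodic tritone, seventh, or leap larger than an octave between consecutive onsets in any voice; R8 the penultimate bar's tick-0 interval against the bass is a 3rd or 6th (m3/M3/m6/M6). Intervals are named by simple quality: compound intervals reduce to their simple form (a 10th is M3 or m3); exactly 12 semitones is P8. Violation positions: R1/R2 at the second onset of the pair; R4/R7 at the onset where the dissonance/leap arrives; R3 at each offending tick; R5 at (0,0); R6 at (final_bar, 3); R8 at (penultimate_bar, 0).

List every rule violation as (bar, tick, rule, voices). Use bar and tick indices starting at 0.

bar 0: v0=D3 v1=D4 downbeat P8
bar 1: v0=B2 v1=G3 downbeat m6
bar 2: v0=A2 v1=A3 downbeat P8
bar 3: v0=C3 v1=A3 downbeat M6
bar 4: v0=D3 v1=F3 downbeat m3
bar 5: v0=E3 v1=G3 downbeat m3
bar 6: v0=F3 v1=A3 downbeat M3
bar 7: v0=A3 v1=F4 downbeat m6
bar 8: v0=B3 v1=F4 downbeat TT
bar 9: v0=C3 v1=A3 downbeat M6
bar 10: v0=D3 v1=D4 downbeat P8
  -> R4 @ bar 8 tick 0 v(0, 1): B3/F4 TT untreated
  -> R7 @ bar 9 tick 0 v(0,): B3->C3 leap 11st
  -> R2 @ bar 10 tick 0 v(0, 1): C3/A3 M6 -> D3/D4 P8 similar

(8, 0, R4, (0, 1))
(9, 0, R7, (0,))
(10, 0, R2, (0, 1))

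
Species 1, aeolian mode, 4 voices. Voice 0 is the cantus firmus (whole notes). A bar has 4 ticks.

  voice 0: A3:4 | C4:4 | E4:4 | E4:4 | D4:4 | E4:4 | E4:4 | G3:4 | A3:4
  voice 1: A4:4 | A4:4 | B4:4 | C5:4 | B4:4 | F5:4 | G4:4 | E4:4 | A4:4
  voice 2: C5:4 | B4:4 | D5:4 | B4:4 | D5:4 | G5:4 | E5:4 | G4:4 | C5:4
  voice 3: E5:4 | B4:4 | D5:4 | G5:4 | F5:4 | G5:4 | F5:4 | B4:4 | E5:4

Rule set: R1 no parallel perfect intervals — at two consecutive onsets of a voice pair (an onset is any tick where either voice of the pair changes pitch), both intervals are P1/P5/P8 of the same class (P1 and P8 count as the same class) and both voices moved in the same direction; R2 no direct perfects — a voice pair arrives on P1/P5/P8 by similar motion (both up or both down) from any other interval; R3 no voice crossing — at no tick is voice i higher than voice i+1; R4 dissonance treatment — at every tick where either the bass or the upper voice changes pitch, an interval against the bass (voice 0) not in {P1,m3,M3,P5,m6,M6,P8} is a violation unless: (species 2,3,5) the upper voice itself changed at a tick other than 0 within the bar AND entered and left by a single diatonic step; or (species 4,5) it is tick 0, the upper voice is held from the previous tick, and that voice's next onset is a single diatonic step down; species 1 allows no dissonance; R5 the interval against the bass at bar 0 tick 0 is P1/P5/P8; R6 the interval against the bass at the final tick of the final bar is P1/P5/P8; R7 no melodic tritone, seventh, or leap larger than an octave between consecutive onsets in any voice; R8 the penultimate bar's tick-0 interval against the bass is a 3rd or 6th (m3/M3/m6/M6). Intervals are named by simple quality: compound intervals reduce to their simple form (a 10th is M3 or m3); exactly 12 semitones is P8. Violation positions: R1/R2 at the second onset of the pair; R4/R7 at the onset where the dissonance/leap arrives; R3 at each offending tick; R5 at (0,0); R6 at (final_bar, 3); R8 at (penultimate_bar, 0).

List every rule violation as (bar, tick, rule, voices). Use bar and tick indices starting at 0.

bar 0: v0=A3 v1=A4 v2=C5 v3=E5 downbeat P5
bar 1: v0=C4 v1=A4 v2=B4 v3=B4 downbeat M7
bar 2: v0=E4 v1=B4 v2=D5 v3=D5 downbeat m7
bar 3: v0=E4 v1=C5 v2=B4 v3=G5 downbeat m3
bar 4: v0=D4 v1=B4 v2=D5 v3=F5 downbeat m3
bar 5: v0=E4 v1=F5 v2=G5 v3=G5 downbeat m3
bar 6: v0=E4 v1=G4 v2=E5 v3=F5 downbeat m2
bar 7: v0=G3 v1=E4 v2=G4 v3=B4 downbeat M3
bar 8: v0=A3 v1=A4 v2=C5 v3=E5 downbeat P5
  -> R5 @ bar 0 tick 0 v(0, 2): opens on m3
  -> R2 @ bar 1 tick 0 v(2, 3): C5/E5 M3 -> B4/B4 P1 similar
  -> R4 @ bar 1 tick 0 v(0, 2): C4/B4 M7 untreated
  -> R4 @ bar 1 tick 0 v(0, 3): C4/B4 M7 untreated
  -> R1 @ bar 2 tick 0 v(2, 3): B4/B4 P1 -> D5/D5 P1 similar
  -> R2 @ bar 2 tick 0 v(0, 1): C4/A4 M6 -> E4/B4 P5 similar
  -> R4 @ bar 2 tick 0 v(0, 2): E4/D5 m7 untreated
  -> R4 @ bar 2 tick 0 v(0, 3): E4/D5 m7 untreated
  -> R2 @ bar 3 tick 0 v(1, 3): B4/D5 m3 -> C5/G5 P5 similar
  -> R3 @ bar 3 tick 0 v(1, 2): C5 above B4
  -> R3 @ bar 3 tick 1 v(1, 2): C5 above B4
  -> R3 @ bar 3 tick 2 v(1, 2): C5 above B4
  -> R3 @ bar 3 tick 3 v(1, 2): C5 above B4
  -> R2 @ bar 5 tick 0 v(2, 3): D5/F5 m3 -> G5/G5 P1 similar
  -> R4 @ bar 5 tick 0 v(0, 1): E4/F5 m2 untreated
  -> R7 @ bar 5 tick 0 v(1,): B4->F5 leap 6st
  -> R4 @ bar 6 tick 0 v(0, 3): E4/F5 m2 untreated
  -> R7 @ bar 6 tick 0 v(1,): F5->G4 leap 10st
  -> R1 @ bar 7 tick 0 v(0, 2): E4/E5 P8 -> G3/G4 P8 similar
  -> R2 @ bar 7 tick 0 v(1, 3): G4/F5 m7 -> E4/B4 P5 similar
  -> R7 @ bar 7 tick 0 v(3,): F5->B4 leap 6st
  -> R8 @ bar 7 tick 0 v(0, 2): penult P8 not 3rd/6th
  -> R1 @ bar 8 tick 0 v(1, 3): E4/B4 P5 -> A4/E5 P5 similar
  -> R2 @ bar 8 tick 0 v(0, 1): G3/E4 M6 -> A3/A4 P8 similar
  -> R2 @ bar 8 tick 0 v(0, 3): G3/B4 M3 -> A3/E5 P5 similar
  -> R6 @ bar 8 tick 3 v(0, 2): closes on m3

(0, 0, R5, (0, 2))
(1, 0, R2, (2, 3))
(1, 0, R4, (0, 2))
(1, 0, R4, (0, 3))
(2, 0, R1, (2, 3))
(2, 0, R2, (0, 1))
(2, 0, R4, (0, 2))
(2, 0, R4, (0, 3))
(3, 0, R2, (1, 3))
(3, 0, R3, (1, 2))
(3, 1, R3, (1, 2))
(3, 2, R3, (1, 2))
(3, 3, R3, (1, 2))
(5, 0, R2, (2, 3))
(5, 0, R4, (0, 1))
(5, 0, R7, (1,))
(6, 0, R4, (0, 3))
(6, 0, R7, (1,))
(7, 0, R1, (0, 2))
(7, 0, R2, (1, 3))
(7, 0, R7, (3,))
(7, 0, R8, (0, 2))
(8, 0, R1, (1, 3))
(8, 0, R2, (0, 1))
(8, 0, R2, (0, 3))
(8, 3, R6, (0, 2))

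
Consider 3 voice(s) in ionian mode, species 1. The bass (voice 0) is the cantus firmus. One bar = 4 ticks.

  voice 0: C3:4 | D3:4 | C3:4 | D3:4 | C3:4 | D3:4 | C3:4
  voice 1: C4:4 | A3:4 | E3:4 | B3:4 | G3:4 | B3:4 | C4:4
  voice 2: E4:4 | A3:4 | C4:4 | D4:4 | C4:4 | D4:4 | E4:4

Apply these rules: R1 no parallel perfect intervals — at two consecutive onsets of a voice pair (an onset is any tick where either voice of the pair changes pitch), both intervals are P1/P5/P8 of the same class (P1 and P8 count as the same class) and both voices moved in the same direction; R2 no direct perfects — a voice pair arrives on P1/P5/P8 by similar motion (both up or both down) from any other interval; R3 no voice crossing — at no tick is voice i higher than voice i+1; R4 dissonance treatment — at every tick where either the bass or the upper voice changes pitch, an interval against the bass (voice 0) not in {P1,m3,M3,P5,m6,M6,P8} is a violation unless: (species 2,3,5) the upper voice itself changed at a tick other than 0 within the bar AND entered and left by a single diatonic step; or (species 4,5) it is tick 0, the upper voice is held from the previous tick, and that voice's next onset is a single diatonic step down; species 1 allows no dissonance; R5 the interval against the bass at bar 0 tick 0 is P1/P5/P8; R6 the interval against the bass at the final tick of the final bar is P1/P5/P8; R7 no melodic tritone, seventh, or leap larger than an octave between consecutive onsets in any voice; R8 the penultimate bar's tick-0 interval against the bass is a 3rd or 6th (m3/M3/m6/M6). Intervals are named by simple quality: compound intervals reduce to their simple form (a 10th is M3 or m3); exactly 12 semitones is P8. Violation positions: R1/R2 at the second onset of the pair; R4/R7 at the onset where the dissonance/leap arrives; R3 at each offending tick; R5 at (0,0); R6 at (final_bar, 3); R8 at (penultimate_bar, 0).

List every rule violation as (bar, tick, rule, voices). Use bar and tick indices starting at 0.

bar 0: v0=C3 v1=C4 v2=E4 downbeat M3
bar 1: v0=D3 v1=A3 v2=A3 downbeat P5
bar 2: v0=C3 v1=E3 v2=C4 downbeat P8
bar 3: v0=D3 v1=B3 v2=D4 downbeat P8
bar 4: v0=C3 v1=G3 v2=C4 downbeat P8
bar 5: v0=D3 v1=B3 v2=D4 downbeat P8
bar 6: v0=C3 v1=C4 v2=E4 downbeat M3
  -> R5 @ bar 0 tick 0 v(0, 2): opens on M3
  -> R2 @ bar 1 tick 0 v(1, 2): C4/E4 M3 -> A3/A3 P1 similar
  -> R1 @ bar 3 tick 0 v(0, 2): C3/C4 P8 -> D3/D4 P8 similar
  -> R1 @ bar 4 tick 0 v(0, 2): D3/D4 P8 -> C3/C4 P8 similar
  -> R2 @ bar 4 tick 0 v(0, 1): D3/B3 M6 -> C3/G3 P5 similar
  -> R1 @ bar 5 tick 0 v(0, 2): C3/C4 P8 -> D3/D4 P8 similar
  -> R8 @ bar 5 tick 0 v(0, 2): penult P8 not 3rd/6th
  -> R6 @ bar 6 tick 3 v(0, 2): closes on M3

(0, 0, R5, (0, 2))
(1, 0, R2, (1, 2))
(3, 0, R1, (0, 2))
(4, 0, R1, (0, 2))
(4, 0, R2, (0, 1))
(5, 0, R1, (0, 2))
(5, 0, R8, (0, 2))
(6, 3, R6, (0, 2))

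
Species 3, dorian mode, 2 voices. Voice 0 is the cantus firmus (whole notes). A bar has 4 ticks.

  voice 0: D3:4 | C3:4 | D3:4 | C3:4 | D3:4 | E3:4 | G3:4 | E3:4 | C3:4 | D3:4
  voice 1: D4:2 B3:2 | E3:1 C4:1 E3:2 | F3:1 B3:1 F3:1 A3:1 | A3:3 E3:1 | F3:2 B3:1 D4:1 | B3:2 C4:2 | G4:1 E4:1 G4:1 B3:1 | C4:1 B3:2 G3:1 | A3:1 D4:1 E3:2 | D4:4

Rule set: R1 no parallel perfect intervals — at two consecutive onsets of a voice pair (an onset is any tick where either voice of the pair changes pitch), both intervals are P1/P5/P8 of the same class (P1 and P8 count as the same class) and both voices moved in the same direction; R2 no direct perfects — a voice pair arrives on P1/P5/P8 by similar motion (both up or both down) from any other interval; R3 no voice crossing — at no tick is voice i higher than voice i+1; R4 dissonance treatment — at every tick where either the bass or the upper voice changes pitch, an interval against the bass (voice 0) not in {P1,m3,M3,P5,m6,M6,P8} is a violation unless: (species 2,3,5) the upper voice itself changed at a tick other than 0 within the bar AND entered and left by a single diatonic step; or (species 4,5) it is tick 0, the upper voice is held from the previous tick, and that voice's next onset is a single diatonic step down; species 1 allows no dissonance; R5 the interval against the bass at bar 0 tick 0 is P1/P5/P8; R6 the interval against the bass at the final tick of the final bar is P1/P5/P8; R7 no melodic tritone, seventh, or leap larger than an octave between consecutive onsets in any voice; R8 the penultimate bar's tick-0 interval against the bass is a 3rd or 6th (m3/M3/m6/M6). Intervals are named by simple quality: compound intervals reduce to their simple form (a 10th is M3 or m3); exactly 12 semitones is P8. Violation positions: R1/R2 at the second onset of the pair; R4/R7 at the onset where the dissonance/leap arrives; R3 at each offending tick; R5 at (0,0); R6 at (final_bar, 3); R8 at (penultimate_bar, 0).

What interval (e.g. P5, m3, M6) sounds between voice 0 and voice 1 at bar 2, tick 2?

voice 0=D3 voice 1=F3 -> m3

m3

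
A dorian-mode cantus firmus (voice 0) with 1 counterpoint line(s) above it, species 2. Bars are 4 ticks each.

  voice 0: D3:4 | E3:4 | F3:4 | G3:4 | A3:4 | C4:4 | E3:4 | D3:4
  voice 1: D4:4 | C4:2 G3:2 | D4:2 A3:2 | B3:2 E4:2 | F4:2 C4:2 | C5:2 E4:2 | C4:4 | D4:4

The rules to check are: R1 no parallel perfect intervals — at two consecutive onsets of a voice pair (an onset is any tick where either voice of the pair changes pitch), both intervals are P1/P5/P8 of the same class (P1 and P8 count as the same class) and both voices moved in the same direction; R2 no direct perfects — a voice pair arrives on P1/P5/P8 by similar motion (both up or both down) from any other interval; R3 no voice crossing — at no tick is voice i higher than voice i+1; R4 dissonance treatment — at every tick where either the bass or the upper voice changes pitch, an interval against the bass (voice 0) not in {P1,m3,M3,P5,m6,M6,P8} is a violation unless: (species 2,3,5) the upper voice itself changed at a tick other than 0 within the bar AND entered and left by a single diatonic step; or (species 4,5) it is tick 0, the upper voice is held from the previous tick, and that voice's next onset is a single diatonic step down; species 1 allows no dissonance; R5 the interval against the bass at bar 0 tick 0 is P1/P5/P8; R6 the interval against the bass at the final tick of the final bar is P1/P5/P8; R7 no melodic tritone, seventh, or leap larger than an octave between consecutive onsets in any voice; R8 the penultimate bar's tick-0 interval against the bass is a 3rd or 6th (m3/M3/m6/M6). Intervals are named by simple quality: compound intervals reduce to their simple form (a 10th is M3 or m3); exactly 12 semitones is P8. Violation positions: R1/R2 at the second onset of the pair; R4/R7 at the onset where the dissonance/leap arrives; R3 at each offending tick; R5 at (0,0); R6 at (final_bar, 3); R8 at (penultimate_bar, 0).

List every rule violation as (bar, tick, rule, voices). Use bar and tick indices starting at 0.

(5, 0, R2, (0, 1))

bar 0: v0=D3 v1=D4 downbeat P8
bar 1: v0=E3 v1=C4 downbeat m6
bar 2: v0=F3 v1=D4 downbeat M6
bar 3: v0=G3 v1=B3 downbeat M3
bar 4: v0=A3 v1=F4 downbeat m6
bar 5: v0=C4 v1=C5 downbeat P8
bar 6: v0=E3 v1=C4 downbeat m6
bar 7: v0=D3 v1=D4 downbeat P8
  -> R2 @ bar 5 tick 0 v(0, 1): A3/C4 m3 -> C4/C5 P8 similar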